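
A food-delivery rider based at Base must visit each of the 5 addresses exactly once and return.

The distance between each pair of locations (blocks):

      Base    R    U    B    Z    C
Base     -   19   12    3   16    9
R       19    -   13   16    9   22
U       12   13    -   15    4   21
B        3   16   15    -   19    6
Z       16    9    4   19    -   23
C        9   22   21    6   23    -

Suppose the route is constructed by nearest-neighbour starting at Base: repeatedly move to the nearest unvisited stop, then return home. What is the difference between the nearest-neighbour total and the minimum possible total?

Base: B=3, C=9, U=12, Z=16, R=19 ⇒ B
B: C=6, U=15, R=16, Z=19 ⇒ C
C: U=21, R=22, Z=23 ⇒ U
U: Z=4, R=13 ⇒ Z
Z: R=9 ⇒ R
NN route Base → B → C → U → Z → R → Base costs 62.
Optimal: Base → U → Z → R → B → C → Base costs 56 (by enumerating all 60 distinct tours).
Excess = 62 − 56 = 6.

The nearest-neighbour route is 6 blocks longer than optimal.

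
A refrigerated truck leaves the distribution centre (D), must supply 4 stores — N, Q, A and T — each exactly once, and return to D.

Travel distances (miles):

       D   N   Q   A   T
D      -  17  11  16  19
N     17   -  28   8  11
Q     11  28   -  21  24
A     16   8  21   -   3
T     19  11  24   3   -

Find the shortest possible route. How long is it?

Minimum total distance: 63 miles.

D→N→Q→A→T→D: 17+28+21+3+19 = 88
D→N→Q→T→A→D: 17+28+24+3+16 = 88
D→N→A→Q→T→D: 17+8+21+24+19 = 89
D→N→A→T→Q→D: 17+8+3+24+11 = 63
D→N→T→Q→A→D: 17+11+24+21+16 = 89
D→N→T→A→Q→D: 17+11+3+21+11 = 63
D→Q→N→A→T→D: 11+28+8+3+19 = 69
D→Q→N→T→A→D: 11+28+11+3+16 = 69
D→Q→A→N→T→D: 11+21+8+11+19 = 70
D→Q→T→N→A→D: 11+24+11+8+16 = 70
D→A→N→Q→T→D: 16+8+28+24+19 = 95
D→A→Q→N→T→D: 16+21+28+11+19 = 95
The minimum is 63.
One optimal route: D → N → A → T → Q → D (or its reverse).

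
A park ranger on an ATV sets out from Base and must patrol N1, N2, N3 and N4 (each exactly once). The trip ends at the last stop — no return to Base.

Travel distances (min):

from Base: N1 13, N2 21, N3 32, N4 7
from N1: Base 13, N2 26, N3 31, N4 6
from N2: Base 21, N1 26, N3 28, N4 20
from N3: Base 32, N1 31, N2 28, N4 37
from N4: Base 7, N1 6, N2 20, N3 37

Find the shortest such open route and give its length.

67 min — the minimum one-way total.

There are 4! = 24 possible orderings.
Base - N1 - N2 - N3 - N4: 13+26+28+37 = 104
Base - N1 - N2 - N4 - N3: 13+26+20+37 = 96
Base - N1 - N3 - N2 - N4: 13+31+28+20 = 92
Base - N1 - N3 - N4 - N2: 13+31+37+20 = 101
Base - N1 - N4 - N2 - N3: 13+6+20+28 = 67
Base - N1 - N4 - N3 - N2: 13+6+37+28 = 84
Base - N2 - N1 - N3 - N4: 21+26+31+37 = 115
Base - N2 - N1 - N4 - N3: 21+26+6+37 = 90
Base - N2 - N3 - N1 - N4: 21+28+31+6 = 86
Base - N2 - N3 - N4 - N1: 21+28+37+6 = 92
Base - N2 - N4 - N1 - N3: 21+20+6+31 = 78
Base - N2 - N4 - N3 - N1: 21+20+37+31 = 109
Base - N3 - N1 - N2 - N4: 32+31+26+20 = 109
Base - N3 - N1 - N4 - N2: 32+31+6+20 = 89
… (10 more)
The minimum is 67.
One shortest path: Base → N1 → N4 → N2 → N3.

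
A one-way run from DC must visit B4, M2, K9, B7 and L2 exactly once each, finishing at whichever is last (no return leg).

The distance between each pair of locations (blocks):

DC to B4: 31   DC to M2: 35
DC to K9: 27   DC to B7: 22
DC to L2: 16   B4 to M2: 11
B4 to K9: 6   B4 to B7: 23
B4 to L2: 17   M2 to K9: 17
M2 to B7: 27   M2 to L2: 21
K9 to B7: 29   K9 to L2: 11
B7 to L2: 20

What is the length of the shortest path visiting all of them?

There are 5! = 120 possible orderings.
DC → B4 → M2 → K9 → B7 → L2: 31+11+17+29+20 = 108
DC → B4 → M2 → K9 → L2 → B7: 31+11+17+11+20 = 90
DC → B4 → M2 → B7 → K9 → L2: 31+11+27+29+11 = 109
DC → B4 → M2 → B7 → L2 → K9: 31+11+27+20+11 = 100
DC → B4 → M2 → L2 → K9 → B7: 31+11+21+11+29 = 103
DC → B4 → M2 → L2 → B7 → K9: 31+11+21+20+29 = 112
DC → B4 → K9 → M2 → B7 → L2: 31+6+17+27+20 = 101
DC → B4 → K9 → M2 → L2 → B7: 31+6+17+21+20 = 95
DC → B4 → K9 → B7 → M2 → L2: 31+6+29+27+21 = 114
DC → B4 → K9 → B7 → L2 → M2: 31+6+29+20+21 = 107
DC → B4 → K9 → L2 → M2 → B7: 31+6+11+21+27 = 96
DC → B4 → K9 → L2 → B7 → M2: 31+6+11+20+27 = 95
DC → B4 → B7 → M2 → K9 → L2: 31+23+27+17+11 = 109
DC → B4 → B7 → M2 → L2 → K9: 31+23+27+21+11 = 113
… (106 more)
DC → B7 → L2 → K9 → B4 → M2: 22+20+11+6+11 = 70  ← best
The minimum is 70.
One shortest path: DC → B7 → L2 → K9 → B4 → M2.

70 blocks — the minimum one-way total.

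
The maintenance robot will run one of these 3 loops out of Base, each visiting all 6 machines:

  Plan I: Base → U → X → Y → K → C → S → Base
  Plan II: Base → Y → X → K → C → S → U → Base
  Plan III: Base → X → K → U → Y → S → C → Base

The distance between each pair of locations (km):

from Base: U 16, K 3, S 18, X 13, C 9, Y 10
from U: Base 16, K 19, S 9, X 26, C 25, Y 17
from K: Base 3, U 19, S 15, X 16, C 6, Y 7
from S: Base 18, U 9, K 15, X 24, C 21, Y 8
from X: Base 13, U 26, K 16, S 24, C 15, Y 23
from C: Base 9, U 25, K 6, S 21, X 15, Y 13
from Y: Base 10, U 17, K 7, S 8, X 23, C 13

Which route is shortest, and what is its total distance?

Plan I: 16 + 26 + 23 + 7 + 6 + 21 + 18 = 117
Plan II: 10 + 23 + 16 + 6 + 21 + 9 + 16 = 101
Plan III: 13 + 16 + 19 + 17 + 8 + 21 + 9 = 103

101 km — Plan II is the shortest.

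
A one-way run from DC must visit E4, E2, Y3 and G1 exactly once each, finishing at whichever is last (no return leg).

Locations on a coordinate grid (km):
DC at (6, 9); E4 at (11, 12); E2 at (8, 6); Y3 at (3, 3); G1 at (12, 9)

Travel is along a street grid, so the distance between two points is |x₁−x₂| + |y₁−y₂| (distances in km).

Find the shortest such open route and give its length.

There are 4! = 24 possible orderings.
DC - E4 - E2 - Y3 - G1: 8+9+8+15 = 40
DC - E4 - E2 - G1 - Y3: 8+9+7+15 = 39
DC - E4 - Y3 - E2 - G1: 8+17+8+7 = 40
DC - E4 - Y3 - G1 - E2: 8+17+15+7 = 47
DC - E4 - G1 - E2 - Y3: 8+4+7+8 = 27
DC - E4 - G1 - Y3 - E2: 8+4+15+8 = 35
DC - E2 - E4 - Y3 - G1: 5+9+17+15 = 46
DC - E2 - E4 - G1 - Y3: 5+9+4+15 = 33
DC - E2 - Y3 - E4 - G1: 5+8+17+4 = 34
DC - E2 - Y3 - G1 - E4: 5+8+15+4 = 32
DC - E2 - G1 - E4 - Y3: 5+7+4+17 = 33
DC - E2 - G1 - Y3 - E4: 5+7+15+17 = 44
DC - Y3 - E4 - E2 - G1: 9+17+9+7 = 42
DC - Y3 - E4 - G1 - E2: 9+17+4+7 = 37
… (10 more)
The minimum is 27.
One shortest path: DC → E4 → G1 → E2 → Y3.

27 km — the minimum one-way total.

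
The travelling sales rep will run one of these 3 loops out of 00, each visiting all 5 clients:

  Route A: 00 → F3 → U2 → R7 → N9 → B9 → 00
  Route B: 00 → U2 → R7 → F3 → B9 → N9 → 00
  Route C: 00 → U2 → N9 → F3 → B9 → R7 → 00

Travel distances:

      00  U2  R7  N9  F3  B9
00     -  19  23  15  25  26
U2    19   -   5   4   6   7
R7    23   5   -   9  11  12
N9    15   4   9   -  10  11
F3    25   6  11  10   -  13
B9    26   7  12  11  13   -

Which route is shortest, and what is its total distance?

Route A: 25 + 6 + 5 + 9 + 11 + 26 = 82
Route B: 19 + 5 + 11 + 13 + 11 + 15 = 74
Route C: 19 + 4 + 10 + 13 + 12 + 23 = 81

Shortest is Route B, total 74.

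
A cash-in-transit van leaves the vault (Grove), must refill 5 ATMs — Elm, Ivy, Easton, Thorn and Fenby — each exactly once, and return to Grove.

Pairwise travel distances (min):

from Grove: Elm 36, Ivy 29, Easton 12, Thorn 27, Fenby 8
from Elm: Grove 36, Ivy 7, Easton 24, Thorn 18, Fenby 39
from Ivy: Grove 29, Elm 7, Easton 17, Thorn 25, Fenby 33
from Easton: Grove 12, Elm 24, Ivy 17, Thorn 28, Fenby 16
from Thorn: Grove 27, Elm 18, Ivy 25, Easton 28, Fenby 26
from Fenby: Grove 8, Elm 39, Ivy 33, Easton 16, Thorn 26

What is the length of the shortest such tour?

There are 60 distinct closed tours to check (reversals are equivalent).
Grove-Elm-Ivy-Easton-Thorn-Fenby-Grove: 36+7+17+28+26+8 = 122
Grove-Elm-Ivy-Easton-Fenby-Thorn-Grove: 36+7+17+16+26+27 = 129
Grove-Elm-Ivy-Thorn-Easton-Fenby-Grove: 36+7+25+28+16+8 = 120
Grove-Elm-Ivy-Thorn-Fenby-Easton-Grove: 36+7+25+26+16+12 = 122
Grove-Elm-Ivy-Fenby-Easton-Thorn-Grove: 36+7+33+16+28+27 = 147
Grove-Elm-Ivy-Fenby-Thorn-Easton-Grove: 36+7+33+26+28+12 = 142
Grove-Elm-Easton-Ivy-Thorn-Fenby-Grove: 36+24+17+25+26+8 = 136
Grove-Elm-Easton-Ivy-Fenby-Thorn-Grove: 36+24+17+33+26+27 = 163
Grove-Elm-Easton-Thorn-Ivy-Fenby-Grove: 36+24+28+25+33+8 = 154
Grove-Elm-Easton-Thorn-Fenby-Ivy-Grove: 36+24+28+26+33+29 = 176
Grove-Elm-Easton-Fenby-Ivy-Thorn-Grove: 36+24+16+33+25+27 = 161
Grove-Elm-Easton-Fenby-Thorn-Ivy-Grove: 36+24+16+26+25+29 = 156
Grove-Elm-Thorn-Ivy-Easton-Fenby-Grove: 36+18+25+17+16+8 = 120
Grove-Elm-Thorn-Ivy-Fenby-Easton-Grove: 36+18+25+33+16+12 = 140
… (46 more)
Grove-Easton-Ivy-Elm-Thorn-Fenby-Grove: 12+17+7+18+26+8 = 88  ← best
The minimum is 88.
One optimal route: Grove → Easton → Ivy → Elm → Thorn → Fenby → Grove (or its reverse).

88 min — the shortest possible round trip.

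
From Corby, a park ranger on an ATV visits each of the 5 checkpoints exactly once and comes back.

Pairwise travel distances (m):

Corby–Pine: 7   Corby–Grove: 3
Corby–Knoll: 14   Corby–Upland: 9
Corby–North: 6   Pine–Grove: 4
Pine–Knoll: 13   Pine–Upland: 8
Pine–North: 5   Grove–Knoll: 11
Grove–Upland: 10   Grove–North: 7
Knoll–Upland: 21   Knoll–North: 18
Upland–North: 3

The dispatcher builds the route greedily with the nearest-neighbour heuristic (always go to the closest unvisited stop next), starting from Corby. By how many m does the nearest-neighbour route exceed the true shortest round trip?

6 m longer than the optimal tour.

Corby: Grove=3, North=6, Pine=7, Upland=9, Knoll=14 ⇒ Grove
Grove: Pine=4, North=7, Upland=10, Knoll=11 ⇒ Pine
Pine: North=5, Upland=8, Knoll=13 ⇒ North
North: Upland=3, Knoll=18 ⇒ Upland
Upland: Knoll=21 ⇒ Knoll
NN route Corby → Grove → Pine → North → Upland → Knoll → Corby costs 50.
Optimal: Corby → Grove → Knoll → Pine → Upland → North → Corby costs 44 (by enumerating all 60 distinct tours).
Excess = 50 − 44 = 6.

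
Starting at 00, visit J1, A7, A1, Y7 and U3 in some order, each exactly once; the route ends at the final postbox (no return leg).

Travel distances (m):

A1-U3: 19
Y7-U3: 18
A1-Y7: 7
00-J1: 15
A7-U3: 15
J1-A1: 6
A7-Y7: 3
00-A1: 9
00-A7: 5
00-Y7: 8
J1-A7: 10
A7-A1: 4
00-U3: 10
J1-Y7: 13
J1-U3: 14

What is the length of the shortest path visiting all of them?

There are 5! = 120 possible orderings.
00 - J1 - A7 - A1 - Y7 - U3: 15+10+4+7+18 = 54
00 - J1 - A7 - A1 - U3 - Y7: 15+10+4+19+18 = 66
00 - J1 - A7 - Y7 - A1 - U3: 15+10+3+7+19 = 54
00 - J1 - A7 - Y7 - U3 - A1: 15+10+3+18+19 = 65
00 - J1 - A7 - U3 - A1 - Y7: 15+10+15+19+7 = 66
00 - J1 - A7 - U3 - Y7 - A1: 15+10+15+18+7 = 65
00 - J1 - A1 - A7 - Y7 - U3: 15+6+4+3+18 = 46
00 - J1 - A1 - A7 - U3 - Y7: 15+6+4+15+18 = 58
00 - J1 - A1 - Y7 - A7 - U3: 15+6+7+3+15 = 46
00 - J1 - A1 - Y7 - U3 - A7: 15+6+7+18+15 = 61
00 - J1 - A1 - U3 - A7 - Y7: 15+6+19+15+3 = 58
00 - J1 - A1 - U3 - Y7 - A7: 15+6+19+18+3 = 61
00 - J1 - Y7 - A7 - A1 - U3: 15+13+3+4+19 = 54
00 - J1 - Y7 - A7 - U3 - A1: 15+13+3+15+19 = 65
… (106 more)
00 - A7 - Y7 - A1 - J1 - U3: 5+3+7+6+14 = 35  ← best
The minimum is 35.
One shortest path: 00 → A7 → Y7 → A1 → J1 → U3.

Shortest open route: 35 m.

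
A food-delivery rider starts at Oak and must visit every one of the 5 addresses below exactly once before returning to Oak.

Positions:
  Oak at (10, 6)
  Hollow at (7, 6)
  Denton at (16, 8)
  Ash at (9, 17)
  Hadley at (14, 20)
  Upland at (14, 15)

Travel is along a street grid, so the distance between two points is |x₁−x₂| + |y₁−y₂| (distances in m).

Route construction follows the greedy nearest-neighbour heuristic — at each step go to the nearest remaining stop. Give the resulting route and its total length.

48 m along Oak → Hollow → Denton → Upland → Hadley → Ash → Oak.

At Oak the remaining stops are Hollow 3, Denton 8, Ash 12, Upland 13, Hadley 18; go to Hollow.
At Hollow the remaining stops are Denton 11, Ash 13, Upland 16, Hadley 21; go to Denton.
At Denton the remaining stops are Upland 9, Hadley 14, Ash 16; go to Upland.
At Upland the remaining stops are Hadley 5, Ash 7; go to Hadley.
At Hadley the remaining stops are Ash 8; go to Ash.
Return Ash→Oak: 12.
Total = 3 + 11 + 9 + 5 + 8 + 12 = 48.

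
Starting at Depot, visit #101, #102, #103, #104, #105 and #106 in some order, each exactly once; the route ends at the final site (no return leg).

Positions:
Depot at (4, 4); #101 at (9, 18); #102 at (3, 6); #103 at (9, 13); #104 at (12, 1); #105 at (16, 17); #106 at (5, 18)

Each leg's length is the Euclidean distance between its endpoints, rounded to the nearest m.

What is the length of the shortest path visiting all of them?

41 m — the minimum one-way total.

There are 6! = 720 possible orderings.
Depot - #101 - #102 - #103 - #104 - #105 - #106: 15+13+9+12+16+11 = 76
Depot - #101 - #102 - #103 - #104 - #106 - #105: 15+13+9+12+18+11 = 78
Depot - #101 - #102 - #103 - #105 - #104 - #106: 15+13+9+8+16+18 = 79
Depot - #101 - #102 - #103 - #105 - #106 - #104: 15+13+9+8+11+18 = 74
Depot - #101 - #102 - #103 - #106 - #104 - #105: 15+13+9+6+18+16 = 77
Depot - #101 - #102 - #103 - #106 - #105 - #104: 15+13+9+6+11+16 = 70
Depot - #101 - #102 - #104 - #103 - #105 - #106: 15+13+10+12+8+11 = 69
Depot - #101 - #102 - #104 - #103 - #106 - #105: 15+13+10+12+6+11 = 67
… (712 more)
Depot - #102 - #104 - #103 - #106 - #101 - #105: 2+10+12+6+4+7 = 41  ← best
The minimum is 41.
One shortest path: Depot → #102 → #104 → #103 → #106 → #101 → #105.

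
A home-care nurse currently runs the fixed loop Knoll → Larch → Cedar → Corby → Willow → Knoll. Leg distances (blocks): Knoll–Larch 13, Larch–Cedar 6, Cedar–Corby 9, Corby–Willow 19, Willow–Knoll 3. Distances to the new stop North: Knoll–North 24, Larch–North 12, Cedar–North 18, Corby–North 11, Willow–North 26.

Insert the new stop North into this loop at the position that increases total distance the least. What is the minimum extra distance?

Insertion cost between consecutive stops i–j is d(i,North) + d(North,j) − d(i,j):
  between Knoll and Larch: 24 + 12 − 13 = 23
  between Larch and Cedar: 12 + 18 − 6 = 24
  between Cedar and Corby: 18 + 11 − 9 = 20
  between Corby and Willow: 11 + 26 − 19 = 18
  between Willow and Knoll: 26 + 24 − 3 = 47
Cheapest insertion is between Corby and Willow, adding 18.
New total = 50 + 18 = 68.

Adding 18 blocks by placing North on the Corby–Willow leg.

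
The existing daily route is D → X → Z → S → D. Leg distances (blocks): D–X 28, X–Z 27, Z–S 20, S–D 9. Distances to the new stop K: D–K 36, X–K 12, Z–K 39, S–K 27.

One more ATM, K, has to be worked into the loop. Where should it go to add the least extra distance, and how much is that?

Minimum extra distance: 20 blocks, inserting K between D and X.

Insertion cost between consecutive stops i–j is d(i,K) + d(K,j) − d(i,j):
  between D and X: 36 + 12 − 28 = 20
  between X and Z: 12 + 39 − 27 = 24
  between Z and S: 39 + 27 − 20 = 46
  between S and D: 27 + 36 − 9 = 54
Cheapest insertion is between D and X, adding 20.
New total = 84 + 20 = 104.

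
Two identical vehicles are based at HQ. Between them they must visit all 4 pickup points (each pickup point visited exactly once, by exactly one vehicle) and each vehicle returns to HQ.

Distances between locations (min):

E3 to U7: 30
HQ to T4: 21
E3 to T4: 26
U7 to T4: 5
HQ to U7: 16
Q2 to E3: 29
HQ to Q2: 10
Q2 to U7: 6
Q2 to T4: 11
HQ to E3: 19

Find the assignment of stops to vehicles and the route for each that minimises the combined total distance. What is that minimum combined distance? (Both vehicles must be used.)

There are 2^3 − 1 = 7 ways to divide the 4 stops into two non-empty groups. For each, the best each vehicle can do is its own shortest tour through its group:
  {Q2} + {E3, U7, T4}: 20 + 66 = 86
  {E3} + {Q2, U7, T4}: 38 + 42 = 80
  {Q2, E3} + {U7, T4}: 58 + 42 = 100
  {U7} + {Q2, E3, T4}: 32 + 66 = 98
  {Q2, U7} + {E3, T4}: 32 + 66 = 98
  {E3, U7} + {Q2, T4}: 65 + 42 = 107
  … (7 splits in total)
Best: vehicle 1 HQ → E3 → HQ = 38; vehicle 2 HQ → Q2 → U7 → T4 → HQ = 42; combined 80.

80 min — the smallest possible combined total.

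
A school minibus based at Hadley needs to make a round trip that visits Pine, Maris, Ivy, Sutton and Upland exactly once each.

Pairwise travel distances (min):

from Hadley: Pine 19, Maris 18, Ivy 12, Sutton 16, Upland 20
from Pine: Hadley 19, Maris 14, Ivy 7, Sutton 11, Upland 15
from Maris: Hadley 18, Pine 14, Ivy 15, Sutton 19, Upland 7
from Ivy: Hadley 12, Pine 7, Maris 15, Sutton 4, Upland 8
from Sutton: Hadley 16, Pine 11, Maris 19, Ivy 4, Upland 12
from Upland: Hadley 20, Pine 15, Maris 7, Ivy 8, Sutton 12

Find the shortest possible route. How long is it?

With 5 stops there are 5!/2 = 60 distinct round trips (a route and its reverse cost the same).
Hadley → Pine → Maris → Ivy → Sutton → Upland → Hadley: 19+14+15+4+12+20 = 84
Hadley → Pine → Maris → Ivy → Upland → Sutton → Hadley: 19+14+15+8+12+16 = 84
Hadley → Pine → Maris → Sutton → Ivy → Upland → Hadley: 19+14+19+4+8+20 = 84
Hadley → Pine → Maris → Sutton → Upland → Ivy → Hadley: 19+14+19+12+8+12 = 84
Hadley → Pine → Maris → Upland → Ivy → Sutton → Hadley: 19+14+7+8+4+16 = 68
Hadley → Pine → Maris → Upland → Sutton → Ivy → Hadley: 19+14+7+12+4+12 = 68
Hadley → Pine → Ivy → Maris → Sutton → Upland → Hadley: 19+7+15+19+12+20 = 92
Hadley → Pine → Ivy → Maris → Upland → Sutton → Hadley: 19+7+15+7+12+16 = 76
Hadley → Pine → Ivy → Sutton → Maris → Upland → Hadley: 19+7+4+19+7+20 = 76
Hadley → Pine → Ivy → Sutton → Upland → Maris → Hadley: 19+7+4+12+7+18 = 67
Hadley → Pine → Ivy → Upland → Maris → Sutton → Hadley: 19+7+8+7+19+16 = 76
Hadley → Pine → Ivy → Upland → Sutton → Maris → Hadley: 19+7+8+12+19+18 = 83
Hadley → Pine → Sutton → Maris → Ivy → Upland → Hadley: 19+11+19+15+8+20 = 92
Hadley → Pine → Sutton → Maris → Upland → Ivy → Hadley: 19+11+19+7+8+12 = 76
… (46 more)
The minimum is 67.
One optimal route: Hadley → Pine → Ivy → Sutton → Upland → Maris → Hadley (or its reverse).

Shortest round trip = 67 min.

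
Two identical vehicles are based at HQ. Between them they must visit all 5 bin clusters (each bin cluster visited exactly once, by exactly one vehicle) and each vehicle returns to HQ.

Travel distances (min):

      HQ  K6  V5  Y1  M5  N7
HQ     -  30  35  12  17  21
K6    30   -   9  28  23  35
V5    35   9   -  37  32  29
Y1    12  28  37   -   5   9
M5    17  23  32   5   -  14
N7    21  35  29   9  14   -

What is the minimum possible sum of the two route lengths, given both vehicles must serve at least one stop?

Try each way of splitting the stops between the two vehicles (each non-empty) and, for each split, find the best tour for each vehicle:
  {K6} + {V5, Y1, M5, N7}: 60 + 95 = 155
  {V5} + {K6, Y1, M5, N7}: 70 + 88 = 158
  {K6, V5} + {Y1, M5, N7}: 74 + 52 = 126
  {Y1} + {K6, V5, M5, N7}: 24 + 99 = 123
  {K6, Y1} + {V5, M5, N7}: 70 + 95 = 165
  {V5, Y1} + {K6, M5, N7}: 84 + 88 = 172
  … (15 splits in total)
Best: vehicle 1 HQ → Y1 → HQ = 24; vehicle 2 HQ → K6 → V5 → N7 → M5 → HQ = 99; combined 123.

Minimum combined distance: 123 min.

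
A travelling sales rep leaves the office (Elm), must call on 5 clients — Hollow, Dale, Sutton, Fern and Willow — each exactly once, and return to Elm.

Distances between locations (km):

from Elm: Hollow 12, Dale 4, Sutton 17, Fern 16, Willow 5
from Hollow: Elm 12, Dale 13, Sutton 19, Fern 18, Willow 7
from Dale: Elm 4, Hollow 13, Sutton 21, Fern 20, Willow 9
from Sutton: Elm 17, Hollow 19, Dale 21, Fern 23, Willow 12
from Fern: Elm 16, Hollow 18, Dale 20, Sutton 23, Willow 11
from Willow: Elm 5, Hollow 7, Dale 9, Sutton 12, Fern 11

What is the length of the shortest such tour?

With 5 stops there are 5!/2 = 60 distinct round trips (a route and its reverse cost the same).
Elm - Hollow - Dale - Sutton - Fern - Willow - Elm: 12+13+21+23+11+5 = 85
Elm - Hollow - Dale - Sutton - Willow - Fern - Elm: 12+13+21+12+11+16 = 85
Elm - Hollow - Dale - Fern - Sutton - Willow - Elm: 12+13+20+23+12+5 = 85
Elm - Hollow - Dale - Fern - Willow - Sutton - Elm: 12+13+20+11+12+17 = 85
Elm - Hollow - Dale - Willow - Sutton - Fern - Elm: 12+13+9+12+23+16 = 85
Elm - Hollow - Dale - Willow - Fern - Sutton - Elm: 12+13+9+11+23+17 = 85
Elm - Hollow - Sutton - Dale - Fern - Willow - Elm: 12+19+21+20+11+5 = 88
Elm - Hollow - Sutton - Dale - Willow - Fern - Elm: 12+19+21+9+11+16 = 88
Elm - Hollow - Sutton - Fern - Dale - Willow - Elm: 12+19+23+20+9+5 = 88
Elm - Hollow - Sutton - Fern - Willow - Dale - Elm: 12+19+23+11+9+4 = 78
Elm - Hollow - Sutton - Willow - Dale - Fern - Elm: 12+19+12+9+20+16 = 88
Elm - Hollow - Sutton - Willow - Fern - Dale - Elm: 12+19+12+11+20+4 = 78
Elm - Hollow - Fern - Dale - Sutton - Willow - Elm: 12+18+20+21+12+5 = 88
Elm - Hollow - Fern - Dale - Willow - Sutton - Elm: 12+18+20+9+12+17 = 88
… (46 more)
Elm - Dale - Hollow - Sutton - Fern - Willow - Elm: 4+13+19+23+11+5 = 75  ← best
The minimum is 75.
One optimal route: Elm → Dale → Hollow → Sutton → Fern → Willow → Elm (or its reverse).

Shortest round trip = 75 km.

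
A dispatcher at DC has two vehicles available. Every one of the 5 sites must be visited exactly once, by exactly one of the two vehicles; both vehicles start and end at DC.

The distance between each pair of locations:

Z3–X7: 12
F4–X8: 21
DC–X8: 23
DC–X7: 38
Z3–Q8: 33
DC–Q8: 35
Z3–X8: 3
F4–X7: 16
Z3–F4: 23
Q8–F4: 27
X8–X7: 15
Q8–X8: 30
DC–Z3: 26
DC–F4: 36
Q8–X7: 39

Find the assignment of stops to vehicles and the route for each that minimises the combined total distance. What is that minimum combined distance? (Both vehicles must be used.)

There are 2^4 − 1 = 15 ways to divide the 5 stops into two non-empty groups. For each, the best each vehicle can do is its own shortest tour through its group:
  {Z3} + {Q8, F4, X8, X7}: 52 + 116 = 168
  {Q8} + {Z3, F4, X8, X7}: 70 + 90 = 160
  {Z3, Q8} + {F4, X8, X7}: 94 + 90 = 184
  {F4} + {Z3, Q8, X8, X7}: 72 + 112 = 184
  {Z3, F4} + {Q8, X8, X7}: 85 + 112 = 197
  {Q8, F4} + {Z3, X8, X7}: 98 + 76 = 174
  … (15 splits in total)
Best: vehicle 1 DC → Q8 → DC = 70; vehicle 2 DC → F4 → X7 → Z3 → X8 → DC = 90; combined 160.

160 — the smallest possible combined total.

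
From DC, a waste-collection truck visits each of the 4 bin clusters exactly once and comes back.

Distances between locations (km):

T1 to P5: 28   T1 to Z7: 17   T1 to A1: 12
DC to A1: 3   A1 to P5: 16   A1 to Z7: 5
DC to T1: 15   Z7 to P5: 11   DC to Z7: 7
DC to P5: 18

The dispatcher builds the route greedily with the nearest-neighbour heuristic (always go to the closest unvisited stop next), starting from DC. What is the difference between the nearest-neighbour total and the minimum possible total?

The nearest-neighbour route is 1 km longer than optimal.

DC: A1=3, Z7=7, T1=15, P5=18 ⇒ A1
A1: Z7=5, T1=12, P5=16 ⇒ Z7
Z7: P5=11, T1=17 ⇒ P5
P5: T1=28 ⇒ T1
NN route DC → A1 → Z7 → P5 → T1 → DC costs 62.
Optimal: DC → T1 → A1 → Z7 → P5 → DC costs 61 (by enumerating all 12 distinct tours).
Excess = 62 − 61 = 1.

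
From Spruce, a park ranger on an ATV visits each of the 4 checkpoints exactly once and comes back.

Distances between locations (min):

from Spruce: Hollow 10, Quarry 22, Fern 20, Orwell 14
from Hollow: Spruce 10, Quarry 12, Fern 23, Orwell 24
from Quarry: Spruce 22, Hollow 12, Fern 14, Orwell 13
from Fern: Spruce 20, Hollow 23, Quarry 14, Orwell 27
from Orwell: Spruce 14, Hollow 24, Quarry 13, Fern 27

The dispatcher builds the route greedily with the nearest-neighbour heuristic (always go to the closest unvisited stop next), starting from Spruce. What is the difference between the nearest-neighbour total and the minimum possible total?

Excess over optimum: 8 min.

Spruce: Hollow=10, Orwell=14, Fern=20, Quarry=22 ⇒ Hollow
Hollow: Quarry=12, Fern=23, Orwell=24 ⇒ Quarry
Quarry: Orwell=13, Fern=14 ⇒ Orwell
Orwell: Fern=27 ⇒ Fern
NN route Spruce → Hollow → Quarry → Orwell → Fern → Spruce costs 82.
Optimal: Spruce → Hollow → Fern → Quarry → Orwell → Spruce costs 74 (by enumerating all 12 distinct tours).
Excess = 82 − 74 = 8.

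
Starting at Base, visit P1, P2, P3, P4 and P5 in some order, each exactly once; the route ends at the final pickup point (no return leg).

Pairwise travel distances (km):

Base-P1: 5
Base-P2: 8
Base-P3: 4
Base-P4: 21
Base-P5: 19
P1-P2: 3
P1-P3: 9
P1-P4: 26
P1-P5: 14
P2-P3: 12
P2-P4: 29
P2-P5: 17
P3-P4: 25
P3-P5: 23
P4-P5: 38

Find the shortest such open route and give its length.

There are 5! = 120 possible orderings.
Base - P1 - P2 - P3 - P4 - P5: 5+3+12+25+38 = 83
Base - P1 - P2 - P3 - P5 - P4: 5+3+12+23+38 = 81
Base - P1 - P2 - P4 - P3 - P5: 5+3+29+25+23 = 85
Base - P1 - P2 - P4 - P5 - P3: 5+3+29+38+23 = 98
Base - P1 - P2 - P5 - P3 - P4: 5+3+17+23+25 = 73
Base - P1 - P2 - P5 - P4 - P3: 5+3+17+38+25 = 88
Base - P1 - P3 - P2 - P4 - P5: 5+9+12+29+38 = 93
Base - P1 - P3 - P2 - P5 - P4: 5+9+12+17+38 = 81
Base - P1 - P3 - P4 - P2 - P5: 5+9+25+29+17 = 85
Base - P1 - P3 - P4 - P5 - P2: 5+9+25+38+17 = 94
Base - P1 - P3 - P5 - P2 - P4: 5+9+23+17+29 = 83
Base - P1 - P3 - P5 - P4 - P2: 5+9+23+38+29 = 104
Base - P1 - P4 - P2 - P3 - P5: 5+26+29+12+23 = 95
Base - P1 - P4 - P2 - P5 - P3: 5+26+29+17+23 = 100
… (106 more)
Base - P3 - P1 - P2 - P5 - P4: 4+9+3+17+38 = 71  ← best
The minimum is 71.
One shortest path: Base → P3 → P1 → P2 → P5 → P4.

71 km — the minimum one-way total.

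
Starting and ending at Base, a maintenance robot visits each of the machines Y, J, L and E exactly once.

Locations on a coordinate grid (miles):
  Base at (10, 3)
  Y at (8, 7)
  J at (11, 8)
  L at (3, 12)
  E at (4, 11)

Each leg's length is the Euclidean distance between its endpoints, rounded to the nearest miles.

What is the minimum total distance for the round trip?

Base - Y - J - L - E - Base: 4+3+9+1+10 = 27
Base - Y - J - E - L - Base: 4+3+8+1+11 = 27
Base - Y - L - J - E - Base: 4+7+9+8+10 = 38
Base - Y - L - E - J - Base: 4+7+1+8+5 = 25
Base - Y - E - J - L - Base: 4+6+8+9+11 = 38
Base - Y - E - L - J - Base: 4+6+1+9+5 = 25
Base - J - Y - L - E - Base: 5+3+7+1+10 = 26
Base - J - Y - E - L - Base: 5+3+6+1+11 = 26
Base - J - L - Y - E - Base: 5+9+7+6+10 = 37
Base - J - E - Y - L - Base: 5+8+6+7+11 = 37
Base - L - Y - J - E - Base: 11+7+3+8+10 = 39
Base - L - J - Y - E - Base: 11+9+3+6+10 = 39
The minimum is 25.
One optimal route: Base → Y → L → E → J → Base (or its reverse).

25 miles — the shortest possible round trip.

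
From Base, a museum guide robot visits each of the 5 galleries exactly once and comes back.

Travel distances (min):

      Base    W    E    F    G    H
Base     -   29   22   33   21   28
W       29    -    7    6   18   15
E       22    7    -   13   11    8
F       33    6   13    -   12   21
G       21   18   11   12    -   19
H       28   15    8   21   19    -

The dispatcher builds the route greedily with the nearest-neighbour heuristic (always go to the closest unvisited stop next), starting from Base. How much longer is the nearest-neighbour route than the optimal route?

From Base: G=21, E=22, H=28, W=29, F=33 → choose G (21).
From G: E=11, F=12, W=18, H=19 → choose E (11).
From E: W=7, H=8, F=13 → choose W (7).
From W: F=6, H=15 → choose F (6).
From F: H=21 → choose H (21).
NN route Base → G → E → W → F → H → Base costs 94.
Optimal: Base → G → F → W → E → H → Base costs 82 (by enumerating all 60 distinct tours).
Excess = 94 − 82 = 12.

The nearest-neighbour route is 12 min longer than optimal.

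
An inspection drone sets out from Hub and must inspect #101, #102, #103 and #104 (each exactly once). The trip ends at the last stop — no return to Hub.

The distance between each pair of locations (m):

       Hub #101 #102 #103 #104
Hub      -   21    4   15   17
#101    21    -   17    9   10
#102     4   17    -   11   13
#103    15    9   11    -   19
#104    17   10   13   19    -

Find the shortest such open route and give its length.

There are 4! = 24 possible orderings.
Hub → #101 → #102 → #103 → #104: 21+17+11+19 = 68
Hub → #101 → #102 → #104 → #103: 21+17+13+19 = 70
Hub → #101 → #103 → #102 → #104: 21+9+11+13 = 54
Hub → #101 → #103 → #104 → #102: 21+9+19+13 = 62
Hub → #101 → #104 → #102 → #103: 21+10+13+11 = 55
Hub → #101 → #104 → #103 → #102: 21+10+19+11 = 61
Hub → #102 → #101 → #103 → #104: 4+17+9+19 = 49
Hub → #102 → #101 → #104 → #103: 4+17+10+19 = 50
Hub → #102 → #103 → #101 → #104: 4+11+9+10 = 34
Hub → #102 → #103 → #104 → #101: 4+11+19+10 = 44
Hub → #102 → #104 → #101 → #103: 4+13+10+9 = 36
Hub → #102 → #104 → #103 → #101: 4+13+19+9 = 45
Hub → #103 → #101 → #102 → #104: 15+9+17+13 = 54
Hub → #103 → #101 → #104 → #102: 15+9+10+13 = 47
… (10 more)
The minimum is 34.
One shortest path: Hub → #102 → #103 → #101 → #104.

Minimum one-way distance = 34 m.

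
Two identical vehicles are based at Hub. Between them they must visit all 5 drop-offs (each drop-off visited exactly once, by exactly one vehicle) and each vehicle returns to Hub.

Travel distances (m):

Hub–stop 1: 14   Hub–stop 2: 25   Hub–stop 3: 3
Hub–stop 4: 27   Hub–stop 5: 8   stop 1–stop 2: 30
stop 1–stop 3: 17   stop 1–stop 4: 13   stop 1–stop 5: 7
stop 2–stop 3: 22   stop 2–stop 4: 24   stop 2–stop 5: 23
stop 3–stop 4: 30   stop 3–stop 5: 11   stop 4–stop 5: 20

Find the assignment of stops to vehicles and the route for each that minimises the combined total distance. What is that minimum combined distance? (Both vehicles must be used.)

Check every non-empty split of the stops between the two vehicles; for each half take its own optimal tour:
  {stop 1} + {stop 2, stop 3, stop 4, stop 5}: 28 + 77 = 105
  {stop 2} + {stop 1, stop 3, stop 4, stop 5}: 50 + 61 = 111
  {stop 1, stop 2} + {stop 3, stop 4, stop 5}: 69 + 61 = 130
  {stop 3} + {stop 1, stop 2, stop 4, stop 5}: 6 + 77 = 83
  {stop 1, stop 3} + {stop 2, stop 4, stop 5}: 34 + 77 = 111
  {stop 2, stop 3} + {stop 1, stop 4, stop 5}: 50 + 55 = 105
  … (15 splits in total)
Best: vehicle 1 Hub → stop 3 → Hub = 6; vehicle 2 Hub → stop 2 → stop 4 → stop 1 → stop 5 → Hub = 77; combined 83.

83 m — the smallest possible combined total.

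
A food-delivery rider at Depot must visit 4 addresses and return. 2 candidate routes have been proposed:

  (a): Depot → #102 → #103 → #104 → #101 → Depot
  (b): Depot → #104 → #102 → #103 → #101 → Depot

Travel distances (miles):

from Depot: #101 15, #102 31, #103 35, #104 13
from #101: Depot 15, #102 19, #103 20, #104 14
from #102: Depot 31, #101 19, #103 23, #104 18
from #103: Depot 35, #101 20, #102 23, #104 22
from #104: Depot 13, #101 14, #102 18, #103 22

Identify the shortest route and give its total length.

(a): 31 + 23 + 22 + 14 + 15 = 105
(b): 13 + 18 + 23 + 20 + 15 = 89

Shortest is (b), total 89 miles.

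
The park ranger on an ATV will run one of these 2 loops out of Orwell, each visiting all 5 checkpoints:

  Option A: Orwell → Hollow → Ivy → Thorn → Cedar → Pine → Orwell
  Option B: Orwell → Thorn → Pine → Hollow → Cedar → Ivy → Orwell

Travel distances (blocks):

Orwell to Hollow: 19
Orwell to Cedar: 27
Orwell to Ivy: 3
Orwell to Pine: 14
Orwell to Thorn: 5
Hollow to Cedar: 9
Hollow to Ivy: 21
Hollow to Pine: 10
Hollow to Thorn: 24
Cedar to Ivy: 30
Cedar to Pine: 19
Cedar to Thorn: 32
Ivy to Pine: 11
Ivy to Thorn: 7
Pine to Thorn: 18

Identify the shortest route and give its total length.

Option A: 19 + 21 + 7 + 32 + 19 + 14 = 112
Option B: 5 + 18 + 10 + 9 + 30 + 3 = 75

Shortest is Option B, total 75 blocks.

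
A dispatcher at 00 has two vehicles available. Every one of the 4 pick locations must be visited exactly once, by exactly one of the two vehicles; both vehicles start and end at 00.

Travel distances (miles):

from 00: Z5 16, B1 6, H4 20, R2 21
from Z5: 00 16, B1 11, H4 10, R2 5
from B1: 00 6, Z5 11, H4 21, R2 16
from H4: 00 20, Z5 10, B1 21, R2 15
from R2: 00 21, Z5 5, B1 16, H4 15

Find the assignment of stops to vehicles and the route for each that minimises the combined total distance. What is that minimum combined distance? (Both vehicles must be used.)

Minimum combined distance: 68 miles.

Try each way of splitting the stops between the two vehicles (each non-empty) and, for each split, find the best tour for each vehicle:
  {Z5} + {B1, H4, R2}: 32 + 57 = 89
  {B1} + {Z5, H4, R2}: 12 + 56 = 68
  {Z5, B1} + {H4, R2}: 33 + 56 = 89
  {H4} + {Z5, B1, R2}: 40 + 43 = 83
  {Z5, H4} + {B1, R2}: 46 + 43 = 89
  {B1, H4} + {Z5, R2}: 47 + 42 = 89
  … (7 splits in total)
Best: vehicle 1 00 → B1 → 00 = 12; vehicle 2 00 → Z5 → R2 → H4 → 00 = 56; combined 68.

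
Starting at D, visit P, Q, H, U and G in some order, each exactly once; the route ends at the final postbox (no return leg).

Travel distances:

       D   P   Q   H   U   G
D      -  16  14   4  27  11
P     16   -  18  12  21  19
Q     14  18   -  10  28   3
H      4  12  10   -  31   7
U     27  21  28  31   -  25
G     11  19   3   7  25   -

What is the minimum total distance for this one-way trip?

There are 5! = 120 possible orderings.
D - P - Q - H - U - G: 16+18+10+31+25 = 100
D - P - Q - H - G - U: 16+18+10+7+25 = 76
D - P - Q - U - H - G: 16+18+28+31+7 = 100
D - P - Q - U - G - H: 16+18+28+25+7 = 94
D - P - Q - G - H - U: 16+18+3+7+31 = 75
D - P - Q - G - U - H: 16+18+3+25+31 = 93
D - P - H - Q - U - G: 16+12+10+28+25 = 91
D - P - H - Q - G - U: 16+12+10+3+25 = 66
D - P - H - U - Q - G: 16+12+31+28+3 = 90
D - P - H - U - G - Q: 16+12+31+25+3 = 87
D - P - H - G - Q - U: 16+12+7+3+28 = 66
D - P - H - G - U - Q: 16+12+7+25+28 = 88
D - P - U - Q - H - G: 16+21+28+10+7 = 82
D - P - U - Q - G - H: 16+21+28+3+7 = 75
… (106 more)
D - H - G - Q - P - U: 4+7+3+18+21 = 53  ← best
The minimum is 53.
One shortest path: D → H → G → Q → P → U.

53 — the minimum one-way total.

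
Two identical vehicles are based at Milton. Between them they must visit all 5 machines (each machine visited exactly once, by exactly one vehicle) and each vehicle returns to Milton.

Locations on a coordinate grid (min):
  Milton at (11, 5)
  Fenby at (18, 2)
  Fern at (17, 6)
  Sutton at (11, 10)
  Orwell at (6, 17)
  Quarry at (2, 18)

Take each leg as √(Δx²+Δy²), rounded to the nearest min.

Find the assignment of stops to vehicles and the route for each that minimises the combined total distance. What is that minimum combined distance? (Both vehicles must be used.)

Minimum combined distance: 52 min.

Check every non-empty split of the stops between the two vehicles; for each half take its own optimal tour:
  {Fenby} + {Fern, Sutton, Orwell, Quarry}: 16 + 42 = 58
  {Fern} + {Fenby, Sutton, Orwell, Quarry}: 12 + 48 = 60
  {Fenby, Fern} + {Sutton, Orwell, Quarry}: 18 + 34 = 52
  {Sutton} + {Fenby, Fern, Orwell, Quarry}: 10 + 48 = 58
  {Fenby, Sutton} + {Fern, Orwell, Quarry}: 24 + 42 = 66
  {Fern, Sutton} + {Fenby, Orwell, Quarry}: 18 + 47 = 65
  … (15 splits in total)
Best: vehicle 1 Milton → Fenby → Fern → Milton = 18; vehicle 2 Milton → Sutton → Orwell → Quarry → Milton = 34; combined 52.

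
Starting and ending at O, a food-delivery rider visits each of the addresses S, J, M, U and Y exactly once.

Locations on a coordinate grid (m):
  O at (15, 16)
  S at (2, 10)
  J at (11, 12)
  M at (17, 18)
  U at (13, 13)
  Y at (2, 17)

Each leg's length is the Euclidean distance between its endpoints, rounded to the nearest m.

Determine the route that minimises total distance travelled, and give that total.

Shortest round trip = 40 m.

O - S - J - M - U - Y - O: 14+9+8+6+12+13 = 62
O - S - J - M - Y - U - O: 14+9+8+15+12+4 = 62
O - S - J - U - M - Y - O: 14+9+2+6+15+13 = 59
O - S - J - U - Y - M - O: 14+9+2+12+15+3 = 55
O - S - J - Y - M - U - O: 14+9+10+15+6+4 = 58
O - S - J - Y - U - M - O: 14+9+10+12+6+3 = 54
O - S - M - J - U - Y - O: 14+17+8+2+12+13 = 66
O - S - M - J - Y - U - O: 14+17+8+10+12+4 = 65
O - S - M - U - J - Y - O: 14+17+6+2+10+13 = 62
O - S - M - U - Y - J - O: 14+17+6+12+10+6 = 65
O - S - M - Y - J - U - O: 14+17+15+10+2+4 = 62
O - S - M - Y - U - J - O: 14+17+15+12+2+6 = 66
O - S - U - J - M - Y - O: 14+11+2+8+15+13 = 63
O - S - U - J - Y - M - O: 14+11+2+10+15+3 = 55
… (46 more)
O - M - U - J - S - Y - O: 3+6+2+9+7+13 = 40  ← best
The minimum is 40.
One optimal route: O → M → U → J → S → Y → O (or its reverse).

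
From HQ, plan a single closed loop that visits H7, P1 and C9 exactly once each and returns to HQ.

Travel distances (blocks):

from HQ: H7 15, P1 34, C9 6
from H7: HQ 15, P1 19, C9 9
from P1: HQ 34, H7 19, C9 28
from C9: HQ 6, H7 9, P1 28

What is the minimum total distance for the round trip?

There are 3 distinct closed tours to check (reversals are equivalent).
HQ → H7 → P1 → C9 → HQ: 15+19+28+6 = 68
HQ → H7 → C9 → P1 → HQ: 15+9+28+34 = 86
HQ → P1 → H7 → C9 → HQ: 34+19+9+6 = 68
The minimum is 68.
One optimal route: HQ → H7 → P1 → C9 → HQ (or its reverse).

Minimum total distance: 68 blocks.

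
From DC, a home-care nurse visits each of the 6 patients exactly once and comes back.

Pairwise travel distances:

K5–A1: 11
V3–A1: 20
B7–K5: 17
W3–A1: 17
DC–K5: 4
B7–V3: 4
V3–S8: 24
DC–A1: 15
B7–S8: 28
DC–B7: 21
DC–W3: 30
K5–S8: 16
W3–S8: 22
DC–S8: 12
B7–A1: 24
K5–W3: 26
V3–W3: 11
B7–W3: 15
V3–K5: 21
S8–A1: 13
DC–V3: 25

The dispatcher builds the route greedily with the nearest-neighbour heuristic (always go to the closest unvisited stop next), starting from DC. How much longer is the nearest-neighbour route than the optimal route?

From DC: K5=4, S8=12, A1=15, B7=21, V3=25, W3=30 → choose K5 (4).
From K5: A1=11, S8=16, B7=17, V3=21, W3=26 → choose A1 (11).
From A1: S8=13, W3=17, V3=20, B7=24 → choose S8 (13).
From S8: W3=22, V3=24, B7=28 → choose W3 (22).
From W3: V3=11, B7=15 → choose V3 (11).
From V3: B7=4 → choose B7 (4).
NN route DC → K5 → A1 → S8 → W3 → V3 → B7 → DC costs 86.
Optimal: DC → K5 → B7 → V3 → W3 → A1 → S8 → DC costs 78 (by enumerating all 360 distinct tours).
Excess = 86 − 78 = 8.

Excess over optimum: 8.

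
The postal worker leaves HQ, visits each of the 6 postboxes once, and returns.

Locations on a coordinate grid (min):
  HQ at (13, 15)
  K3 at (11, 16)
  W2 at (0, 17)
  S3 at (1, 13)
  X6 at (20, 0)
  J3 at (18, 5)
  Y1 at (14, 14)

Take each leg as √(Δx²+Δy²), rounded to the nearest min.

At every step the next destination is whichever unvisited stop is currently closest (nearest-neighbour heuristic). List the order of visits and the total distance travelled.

At HQ the remaining stops are Y1 1, K3 2, J3 11, S3 12, W2 13, X6 17; go to Y1.
At Y1 the remaining stops are K3 4, J3 10, S3 13, W2 14, X6 15; go to K3.
At K3 the remaining stops are S3 10, W2 11, J3 13, X6 18; go to S3.
At S3 the remaining stops are W2 4, J3 19, X6 23; go to W2.
At W2 the remaining stops are J3 22, X6 26; go to J3.
At J3 the remaining stops are X6 5; go to X6.
Return X6→HQ: 17.
Total = 1 + 4 + 10 + 4 + 22 + 5 + 17 = 63.

63 min along HQ → Y1 → K3 → S3 → W2 → J3 → X6 → HQ.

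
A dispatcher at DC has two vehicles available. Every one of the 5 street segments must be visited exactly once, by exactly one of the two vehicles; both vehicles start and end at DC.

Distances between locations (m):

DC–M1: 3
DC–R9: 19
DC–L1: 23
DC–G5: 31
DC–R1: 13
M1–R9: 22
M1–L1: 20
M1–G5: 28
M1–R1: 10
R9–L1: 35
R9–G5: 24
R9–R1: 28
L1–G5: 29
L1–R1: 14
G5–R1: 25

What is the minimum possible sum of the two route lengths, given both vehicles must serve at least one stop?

105 m — the smallest possible combined total.

Try each way of splitting the stops between the two vehicles (each non-empty) and, for each split, find the best tour for each vehicle:
  {M1} + {R9, L1, G5, R1}: 6 + 99 = 105
  {R9} + {M1, L1, G5, R1}: 38 + 87 = 125
  {M1, R9} + {L1, G5, R1}: 44 + 87 = 131
  {L1} + {M1, R9, G5, R1}: 46 + 81 = 127
  {M1, L1} + {R9, G5, R1}: 46 + 81 = 127
  {R9, L1} + {M1, G5, R1}: 77 + 69 = 146
  … (15 splits in total)
Best: vehicle 1 DC → M1 → DC = 6; vehicle 2 DC → R9 → G5 → L1 → R1 → DC = 99; combined 105.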